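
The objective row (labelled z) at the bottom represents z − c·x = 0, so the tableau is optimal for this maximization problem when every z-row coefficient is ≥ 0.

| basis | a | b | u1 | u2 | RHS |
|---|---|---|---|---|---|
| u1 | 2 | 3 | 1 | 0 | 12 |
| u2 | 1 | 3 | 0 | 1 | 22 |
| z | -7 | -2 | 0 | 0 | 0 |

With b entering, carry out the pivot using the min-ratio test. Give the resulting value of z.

8

Ratio test on column b — row 1: 12/3 = 4; row 2: 22/3 = 22/3. Minimum is 4 at row 1 (u1 leaves); pivot element 3.
Pivot on row 1; the z-row RHS becomes 0 − (-2)·4 = 8.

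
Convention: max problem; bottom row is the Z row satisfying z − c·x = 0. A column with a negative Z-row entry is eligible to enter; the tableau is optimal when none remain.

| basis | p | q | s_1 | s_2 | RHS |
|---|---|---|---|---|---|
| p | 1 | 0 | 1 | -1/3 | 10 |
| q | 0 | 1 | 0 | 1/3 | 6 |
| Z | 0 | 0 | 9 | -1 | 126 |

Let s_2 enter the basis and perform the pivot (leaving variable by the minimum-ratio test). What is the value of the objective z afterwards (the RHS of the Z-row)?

Ratio test on column s_2 — row 1: entry -1/3 ≤ 0; row 2: 6/(1/3) = 18. Minimum is 18 at row 2 (q leaves); pivot element 1/3.
Pivot on row 2; the Z-row RHS becomes 126 − (-1)·18 = 144.

144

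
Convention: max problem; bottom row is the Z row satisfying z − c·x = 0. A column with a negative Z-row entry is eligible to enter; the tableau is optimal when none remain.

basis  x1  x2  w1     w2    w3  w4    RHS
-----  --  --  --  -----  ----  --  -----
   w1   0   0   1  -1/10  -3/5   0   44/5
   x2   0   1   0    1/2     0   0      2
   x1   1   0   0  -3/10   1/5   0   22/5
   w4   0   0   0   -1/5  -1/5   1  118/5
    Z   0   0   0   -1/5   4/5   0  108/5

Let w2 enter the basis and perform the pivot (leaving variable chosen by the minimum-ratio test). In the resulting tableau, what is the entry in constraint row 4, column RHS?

Ratio test on column w2 — row 1: entry -1/10 ≤ 0; row 2: 2/(1/2) = 4; row 3: entry -3/10 ≤ 0; row 4: entry -1/5 ≤ 0. Minimum is 4 at row 2 (x2 leaves); pivot element 1/2.
Divide row 2 by 1/2; eliminate column w2 from the other rows.
Row 4 update in column RHS: 118/5 − (-1/5)·4 = 122/5.

122/5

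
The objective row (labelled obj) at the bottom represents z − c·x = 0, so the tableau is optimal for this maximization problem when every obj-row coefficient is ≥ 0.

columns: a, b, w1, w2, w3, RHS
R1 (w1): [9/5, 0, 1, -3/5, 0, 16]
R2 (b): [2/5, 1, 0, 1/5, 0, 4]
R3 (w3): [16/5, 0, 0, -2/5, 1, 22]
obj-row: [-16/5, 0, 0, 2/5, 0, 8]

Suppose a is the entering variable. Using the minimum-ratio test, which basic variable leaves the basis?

w3

Column a entries and ratios — w1: 16/(9/5) = 80/9; b: 4/(2/5) = 10; w3: 22/(16/5) = 55/8.
Smallest ratio is 55/8 in the row of w3, so w3 leaves.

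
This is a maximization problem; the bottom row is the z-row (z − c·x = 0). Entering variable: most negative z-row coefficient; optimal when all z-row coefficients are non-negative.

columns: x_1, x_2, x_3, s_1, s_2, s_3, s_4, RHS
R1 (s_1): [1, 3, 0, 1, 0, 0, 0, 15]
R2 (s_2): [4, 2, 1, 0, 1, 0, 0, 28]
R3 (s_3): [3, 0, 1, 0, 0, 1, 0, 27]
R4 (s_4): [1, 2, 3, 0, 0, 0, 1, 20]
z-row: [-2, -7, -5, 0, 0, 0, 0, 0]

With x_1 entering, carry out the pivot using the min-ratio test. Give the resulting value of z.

Ratio test on column x_1 — row 1: 15/1 = 15; row 2: 28/4 = 7; row 3: 27/3 = 9; row 4: 20/1 = 20. Minimum is 7 at row 2 (s_2 leaves); pivot element 4.
Pivot on row 2; the z-row RHS becomes 0 − (-2)·7 = 14.

14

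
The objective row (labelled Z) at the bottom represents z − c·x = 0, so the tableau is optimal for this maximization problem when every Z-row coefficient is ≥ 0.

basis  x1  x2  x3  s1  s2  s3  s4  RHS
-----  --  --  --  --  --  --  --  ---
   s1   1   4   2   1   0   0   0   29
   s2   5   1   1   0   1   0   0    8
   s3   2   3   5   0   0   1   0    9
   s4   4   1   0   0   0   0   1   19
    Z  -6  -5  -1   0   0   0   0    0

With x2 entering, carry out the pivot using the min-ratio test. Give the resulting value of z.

Ratio test on column x2 — row 1: 29/4 = 29/4; row 2: 8/1 = 8; row 3: 9/3 = 3; row 4: 19/1 = 19. Minimum is 3 at row 3 (s3 leaves); pivot element 3.
Pivot on row 3; the Z-row RHS becomes 0 − (-5)·3 = 15.

15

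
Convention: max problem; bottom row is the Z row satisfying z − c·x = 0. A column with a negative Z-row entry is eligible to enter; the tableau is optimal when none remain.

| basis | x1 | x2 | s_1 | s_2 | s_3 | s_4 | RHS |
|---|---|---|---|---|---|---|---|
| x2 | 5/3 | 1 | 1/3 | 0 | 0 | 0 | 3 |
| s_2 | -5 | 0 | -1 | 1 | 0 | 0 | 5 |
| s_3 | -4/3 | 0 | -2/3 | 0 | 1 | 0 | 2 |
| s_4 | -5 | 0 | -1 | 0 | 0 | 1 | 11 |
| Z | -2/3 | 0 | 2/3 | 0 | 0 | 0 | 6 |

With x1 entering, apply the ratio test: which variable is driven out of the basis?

Column x1 entries and ratios — x2: 3/(5/3) = 9/5; s_2: -5 ≤ 0, skip; s_3: -4/3 ≤ 0, skip; s_4: -5 ≤ 0, skip.
Smallest ratio is 9/5 in the row of x2, so x2 leaves.

x2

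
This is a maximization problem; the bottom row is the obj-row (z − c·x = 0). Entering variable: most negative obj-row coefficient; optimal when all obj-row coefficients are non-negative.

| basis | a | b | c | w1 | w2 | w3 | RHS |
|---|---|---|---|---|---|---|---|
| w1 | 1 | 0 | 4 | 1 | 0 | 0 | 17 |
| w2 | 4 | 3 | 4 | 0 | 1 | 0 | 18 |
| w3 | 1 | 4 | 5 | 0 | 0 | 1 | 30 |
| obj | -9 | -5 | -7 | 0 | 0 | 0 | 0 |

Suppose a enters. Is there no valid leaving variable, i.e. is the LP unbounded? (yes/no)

Column a has positive entries in row(s) 1, 2, 3, so the ratio test bounds it — not unbounded.

no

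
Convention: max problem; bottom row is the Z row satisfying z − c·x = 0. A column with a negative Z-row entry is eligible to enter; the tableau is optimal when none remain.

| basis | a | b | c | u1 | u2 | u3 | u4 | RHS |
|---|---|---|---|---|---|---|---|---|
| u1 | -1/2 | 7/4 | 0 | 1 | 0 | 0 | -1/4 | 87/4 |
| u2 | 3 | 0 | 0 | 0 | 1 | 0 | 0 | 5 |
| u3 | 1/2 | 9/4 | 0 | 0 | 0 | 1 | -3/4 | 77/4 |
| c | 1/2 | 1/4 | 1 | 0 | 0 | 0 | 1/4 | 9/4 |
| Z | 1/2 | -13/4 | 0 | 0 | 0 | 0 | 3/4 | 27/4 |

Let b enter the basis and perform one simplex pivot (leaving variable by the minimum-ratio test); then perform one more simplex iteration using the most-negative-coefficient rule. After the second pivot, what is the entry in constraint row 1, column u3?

Ratio test on column b — row 1: (87/4)/(7/4) = 87/7; row 2: entry 0 ≤ 0; row 3: (77/4)/(9/4) = 77/9; row 4: (9/4)/(1/4) = 9. Minimum is 77/9 at row 3 (u3 leaves); pivot element 9/4.
Divide row 3 by 9/4; eliminate column b from the other rows.
Second iteration: most negative Z-row entry is -1/3 in column u4, so u4 enters.
Ratio test on column u4 — row 1: (61/9)/(1/3) = 61/3; row 2: entry 0 ≤ 0; row 3: entry -1/3 ≤ 0; row 4: (1/9)/(1/3) = 1/3. Minimum is 1/3 at row 4 (c leaves); pivot element 1/3.
Divide row 4 by 1/3; eliminate column u4 from the other rows.
After both pivots, the entry at constraint row 1, column u3 is -2/3.

-2/3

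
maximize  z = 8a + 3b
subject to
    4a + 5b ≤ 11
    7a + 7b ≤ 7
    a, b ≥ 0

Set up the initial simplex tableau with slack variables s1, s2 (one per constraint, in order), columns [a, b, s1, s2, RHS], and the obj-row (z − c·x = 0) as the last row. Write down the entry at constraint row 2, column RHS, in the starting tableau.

The RHS of constraint 2 is b_2 = 7.

7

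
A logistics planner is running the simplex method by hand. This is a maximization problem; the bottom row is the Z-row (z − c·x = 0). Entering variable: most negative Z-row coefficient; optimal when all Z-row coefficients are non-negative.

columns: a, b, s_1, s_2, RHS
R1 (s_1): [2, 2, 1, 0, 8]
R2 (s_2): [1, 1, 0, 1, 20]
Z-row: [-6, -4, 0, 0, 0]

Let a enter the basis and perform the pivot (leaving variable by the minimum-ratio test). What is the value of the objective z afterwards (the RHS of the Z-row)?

24

Ratio test on column a — row 1: 8/2 = 4; row 2: 20/1 = 20. Minimum is 4 at row 1 (s_1 leaves); pivot element 2.
Pivot on row 1; the Z-row RHS becomes 0 − (-6)·4 = 24.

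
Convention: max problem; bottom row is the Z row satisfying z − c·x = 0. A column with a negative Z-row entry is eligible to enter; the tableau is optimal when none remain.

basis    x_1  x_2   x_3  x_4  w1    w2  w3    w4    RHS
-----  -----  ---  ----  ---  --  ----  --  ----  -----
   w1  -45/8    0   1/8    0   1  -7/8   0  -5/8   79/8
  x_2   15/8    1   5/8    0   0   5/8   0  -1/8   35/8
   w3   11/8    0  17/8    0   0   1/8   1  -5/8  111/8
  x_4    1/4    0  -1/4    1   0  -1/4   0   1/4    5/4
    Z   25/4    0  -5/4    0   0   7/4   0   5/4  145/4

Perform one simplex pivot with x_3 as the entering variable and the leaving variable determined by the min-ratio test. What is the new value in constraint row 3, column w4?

-5/17

Ratio test on column x_3 — row 1: (79/8)/(1/8) = 79; row 2: (35/8)/(5/8) = 7; row 3: (111/8)/(17/8) = 111/17; row 4: entry -1/4 ≤ 0. Minimum is 111/17 at row 3 (w3 leaves); pivot element 17/8.
Divide row 3 by 17/8; eliminate column x_3 from the other rows.
In the new row 3, the w4 entry is the old entry divided by the pivot: (-5/8)/(17/8) = -5/17.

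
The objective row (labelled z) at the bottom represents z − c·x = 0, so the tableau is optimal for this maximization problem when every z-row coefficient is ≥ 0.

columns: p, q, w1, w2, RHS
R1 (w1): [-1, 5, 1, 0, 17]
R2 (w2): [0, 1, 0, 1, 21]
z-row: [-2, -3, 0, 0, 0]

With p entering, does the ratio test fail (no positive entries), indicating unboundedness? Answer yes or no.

yes

Every constraint-row entry in column p is ≤ 0, so increasing p is unbounded.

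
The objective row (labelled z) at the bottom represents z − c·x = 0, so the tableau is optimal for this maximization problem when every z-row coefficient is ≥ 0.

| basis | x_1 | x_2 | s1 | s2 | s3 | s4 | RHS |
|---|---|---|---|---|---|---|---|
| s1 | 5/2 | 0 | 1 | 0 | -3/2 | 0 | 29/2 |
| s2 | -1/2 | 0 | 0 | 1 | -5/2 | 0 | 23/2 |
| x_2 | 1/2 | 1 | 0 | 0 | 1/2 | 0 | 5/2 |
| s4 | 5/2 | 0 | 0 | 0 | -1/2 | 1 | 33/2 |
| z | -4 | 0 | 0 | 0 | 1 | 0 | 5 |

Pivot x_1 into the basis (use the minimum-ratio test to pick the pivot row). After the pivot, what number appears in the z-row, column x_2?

Ratio test on column x_1 — row 1: (29/2)/(5/2) = 29/5; row 2: entry -1/2 ≤ 0; row 3: (5/2)/(1/2) = 5; row 4: (33/2)/(5/2) = 33/5. Minimum is 5 at row 3 (x_2 leaves); pivot element 1/2.
Divide row 3 by 1/2; eliminate column x_1 from the other rows.
z-row update in column x_2: 0 − (-4)·2 = 8.

8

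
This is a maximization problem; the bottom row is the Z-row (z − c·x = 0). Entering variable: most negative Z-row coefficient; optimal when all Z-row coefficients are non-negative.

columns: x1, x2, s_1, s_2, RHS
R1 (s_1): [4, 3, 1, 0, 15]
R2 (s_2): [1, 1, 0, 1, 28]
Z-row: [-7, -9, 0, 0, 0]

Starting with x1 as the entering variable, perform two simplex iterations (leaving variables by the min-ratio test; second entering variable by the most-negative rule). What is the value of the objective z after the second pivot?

45

Ratio test on column x1 — row 1: 15/4 = 15/4; row 2: 28/1 = 28. Minimum is 15/4 at row 1 (s_1 leaves); pivot element 4.
Pivot on row 1; the Z-row RHS becomes 0 − (-7)·(15/4) = 105/4.
Next entering variable (most negative Z-row entry -15/4): x2.
Ratio test on column x2 — row 1: (15/4)/(3/4) = 5; row 2: (97/4)/(1/4) = 97. Minimum is 5 at row 1 (x1 leaves); pivot element 3/4.
After the second pivot the Z-row RHS is 105/4 − (-15/4)·5 = 45.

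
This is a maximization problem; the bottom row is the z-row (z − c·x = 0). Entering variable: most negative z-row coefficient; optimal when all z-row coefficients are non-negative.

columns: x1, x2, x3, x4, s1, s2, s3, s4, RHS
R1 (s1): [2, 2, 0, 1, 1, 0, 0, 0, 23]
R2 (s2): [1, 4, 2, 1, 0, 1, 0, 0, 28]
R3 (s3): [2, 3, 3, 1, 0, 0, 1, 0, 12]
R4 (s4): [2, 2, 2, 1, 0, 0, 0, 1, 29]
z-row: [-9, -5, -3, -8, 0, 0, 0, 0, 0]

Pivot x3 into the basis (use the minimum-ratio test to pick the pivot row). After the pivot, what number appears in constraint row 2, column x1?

Ratio test on column x3 — row 1: entry 0 ≤ 0; row 2: 28/2 = 14; row 3: 12/3 = 4; row 4: 29/2 = 29/2. Minimum is 4 at row 3 (s3 leaves); pivot element 3.
Divide row 3 by 3; eliminate column x3 from the other rows.
Row 2 update in column x1: 1 − 2·(2/3) = -1/3.

-1/3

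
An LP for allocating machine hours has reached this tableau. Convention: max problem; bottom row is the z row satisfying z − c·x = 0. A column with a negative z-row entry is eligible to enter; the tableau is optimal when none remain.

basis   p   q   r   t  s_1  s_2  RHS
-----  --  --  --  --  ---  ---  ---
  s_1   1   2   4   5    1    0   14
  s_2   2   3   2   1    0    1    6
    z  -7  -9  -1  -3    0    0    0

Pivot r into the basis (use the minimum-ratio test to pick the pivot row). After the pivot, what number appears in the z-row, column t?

Ratio test on column r — row 1: 14/4 = 7/2; row 2: 6/2 = 3. Minimum is 3 at row 2 (s_2 leaves); pivot element 2.
Divide row 2 by 2; eliminate column r from the other rows.
z-row update in column t: -3 − (-1)·(1/2) = -5/2.

-5/2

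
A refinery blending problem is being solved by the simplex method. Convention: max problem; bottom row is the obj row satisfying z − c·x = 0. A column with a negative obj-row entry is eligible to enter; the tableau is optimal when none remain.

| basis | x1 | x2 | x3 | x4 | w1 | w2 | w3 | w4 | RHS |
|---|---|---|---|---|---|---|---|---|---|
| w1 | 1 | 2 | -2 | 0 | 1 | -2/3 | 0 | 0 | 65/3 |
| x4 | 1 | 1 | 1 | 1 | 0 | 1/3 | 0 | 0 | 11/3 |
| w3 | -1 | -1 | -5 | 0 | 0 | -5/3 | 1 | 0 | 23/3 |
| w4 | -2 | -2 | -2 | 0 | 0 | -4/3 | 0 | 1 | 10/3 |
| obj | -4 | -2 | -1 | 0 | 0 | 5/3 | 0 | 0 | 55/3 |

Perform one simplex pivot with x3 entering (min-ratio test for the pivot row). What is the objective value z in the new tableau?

22

Ratio test on column x3 — row 1: entry -2 ≤ 0; row 2: (11/3)/1 = 11/3; row 3: entry -5 ≤ 0; row 4: entry -2 ≤ 0. Minimum is 11/3 at row 2 (x4 leaves); pivot element 1.
Pivot on row 2; the obj-row RHS becomes 55/3 − (-1)·(11/3) = 22.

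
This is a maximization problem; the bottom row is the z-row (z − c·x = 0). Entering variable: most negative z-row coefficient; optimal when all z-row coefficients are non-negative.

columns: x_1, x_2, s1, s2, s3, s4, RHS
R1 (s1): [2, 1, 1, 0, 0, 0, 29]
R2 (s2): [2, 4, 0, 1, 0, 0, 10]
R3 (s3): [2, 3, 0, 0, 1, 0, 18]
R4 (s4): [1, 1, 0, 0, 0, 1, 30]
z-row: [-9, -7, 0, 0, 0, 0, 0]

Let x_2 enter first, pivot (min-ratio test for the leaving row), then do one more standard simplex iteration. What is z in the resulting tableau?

Ratio test on column x_2 — row 1: 29/1 = 29; row 2: 10/4 = 5/2; row 3: 18/3 = 6; row 4: 30/1 = 30. Minimum is 5/2 at row 2 (s2 leaves); pivot element 4.
Pivot on row 2; the z-row RHS becomes 0 − (-7)·(5/2) = 35/2.
Next entering variable (most negative z-row entry -11/2): x_1.
Ratio test on column x_1 — row 1: (53/2)/(3/2) = 53/3; row 2: (5/2)/(1/2) = 5; row 3: (21/2)/(1/2) = 21; row 4: (55/2)/(1/2) = 55. Minimum is 5 at row 2 (x_2 leaves); pivot element 1/2.
After the second pivot the z-row RHS is 35/2 − (-11/2)·5 = 45.

45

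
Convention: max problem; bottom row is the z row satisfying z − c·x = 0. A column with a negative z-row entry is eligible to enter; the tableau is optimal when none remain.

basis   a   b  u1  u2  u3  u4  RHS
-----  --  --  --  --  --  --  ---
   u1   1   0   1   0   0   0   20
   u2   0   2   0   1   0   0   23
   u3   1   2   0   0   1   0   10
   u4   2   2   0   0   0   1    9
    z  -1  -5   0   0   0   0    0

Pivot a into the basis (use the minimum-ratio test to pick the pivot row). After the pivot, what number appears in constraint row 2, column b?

2

Ratio test on column a — row 1: 20/1 = 20; row 2: entry 0 ≤ 0; row 3: 10/1 = 10; row 4: 9/2 = 9/2. Minimum is 9/2 at row 4 (u4 leaves); pivot element 2.
Divide row 4 by 2; eliminate column a from the other rows.
Row 2 update in column b: 2 − 0·1 = 2.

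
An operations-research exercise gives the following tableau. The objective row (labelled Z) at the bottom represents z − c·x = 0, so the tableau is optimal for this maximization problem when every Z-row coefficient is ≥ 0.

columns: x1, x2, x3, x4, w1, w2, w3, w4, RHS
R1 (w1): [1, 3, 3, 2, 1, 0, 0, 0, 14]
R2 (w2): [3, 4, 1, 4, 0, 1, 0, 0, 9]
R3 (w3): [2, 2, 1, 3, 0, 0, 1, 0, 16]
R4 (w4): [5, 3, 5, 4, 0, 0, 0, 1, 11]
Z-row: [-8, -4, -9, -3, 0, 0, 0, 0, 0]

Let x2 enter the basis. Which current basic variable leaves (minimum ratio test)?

w2

Column x2 entries and ratios — w1: 14/3 = 14/3; w2: 9/4 = 9/4; w3: 16/2 = 8; w4: 11/3 = 11/3.
Smallest ratio is 9/4 in the row of w2, so w2 leaves.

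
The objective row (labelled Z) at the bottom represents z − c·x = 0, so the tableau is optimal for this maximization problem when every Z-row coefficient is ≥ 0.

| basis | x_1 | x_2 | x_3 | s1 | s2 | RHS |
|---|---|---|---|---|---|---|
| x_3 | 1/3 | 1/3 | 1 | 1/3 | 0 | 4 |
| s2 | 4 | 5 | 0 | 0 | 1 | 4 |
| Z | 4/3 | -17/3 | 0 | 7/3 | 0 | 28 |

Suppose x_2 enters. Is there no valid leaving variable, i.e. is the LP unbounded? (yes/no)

Column x_2 has positive entries in row(s) 1, 2, so the ratio test bounds it — not unbounded.

no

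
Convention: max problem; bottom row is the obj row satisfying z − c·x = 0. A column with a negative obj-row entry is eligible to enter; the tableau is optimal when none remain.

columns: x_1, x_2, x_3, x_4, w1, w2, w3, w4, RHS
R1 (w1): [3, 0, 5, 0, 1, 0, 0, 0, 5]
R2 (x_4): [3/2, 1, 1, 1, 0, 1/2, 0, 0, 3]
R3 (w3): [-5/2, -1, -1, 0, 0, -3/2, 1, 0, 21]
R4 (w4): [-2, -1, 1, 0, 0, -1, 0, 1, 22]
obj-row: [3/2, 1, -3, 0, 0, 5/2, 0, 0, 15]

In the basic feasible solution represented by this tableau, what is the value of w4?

w4 is basic (row 4); its value is the RHS of that row, 22.

22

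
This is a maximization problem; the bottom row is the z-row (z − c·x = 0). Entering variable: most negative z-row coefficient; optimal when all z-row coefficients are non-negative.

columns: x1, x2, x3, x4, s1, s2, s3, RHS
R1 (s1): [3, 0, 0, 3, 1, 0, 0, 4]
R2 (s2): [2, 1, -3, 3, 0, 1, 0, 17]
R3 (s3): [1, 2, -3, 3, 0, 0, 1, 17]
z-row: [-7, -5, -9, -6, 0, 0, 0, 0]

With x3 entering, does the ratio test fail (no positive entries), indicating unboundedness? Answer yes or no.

yes

Every constraint-row entry in column x3 is ≤ 0, so increasing x3 is unbounded.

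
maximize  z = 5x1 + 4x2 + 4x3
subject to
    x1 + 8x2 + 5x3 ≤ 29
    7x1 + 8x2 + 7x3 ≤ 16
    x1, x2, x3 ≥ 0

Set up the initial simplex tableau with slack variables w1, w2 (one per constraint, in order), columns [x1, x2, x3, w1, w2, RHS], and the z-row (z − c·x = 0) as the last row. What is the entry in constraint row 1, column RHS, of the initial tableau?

29

The RHS of constraint 1 is b_1 = 29.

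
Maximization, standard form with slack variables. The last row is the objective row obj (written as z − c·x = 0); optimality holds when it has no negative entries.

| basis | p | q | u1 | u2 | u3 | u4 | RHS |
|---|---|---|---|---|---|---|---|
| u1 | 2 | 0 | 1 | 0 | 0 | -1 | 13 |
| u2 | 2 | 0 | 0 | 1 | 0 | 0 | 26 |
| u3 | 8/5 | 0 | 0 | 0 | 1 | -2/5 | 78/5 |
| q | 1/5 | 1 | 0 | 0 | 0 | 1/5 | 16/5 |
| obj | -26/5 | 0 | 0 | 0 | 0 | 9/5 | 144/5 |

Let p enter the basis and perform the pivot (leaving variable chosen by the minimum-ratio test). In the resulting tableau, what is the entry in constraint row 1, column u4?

Ratio test on column p — row 1: 13/2 = 13/2; row 2: 26/2 = 13; row 3: (78/5)/(8/5) = 39/4; row 4: (16/5)/(1/5) = 16. Minimum is 13/2 at row 1 (u1 leaves); pivot element 2.
Divide row 1 by 2; eliminate column p from the other rows.
In the new row 1, the u4 entry is the old entry divided by the pivot: (-1)/2 = -1/2.

-1/2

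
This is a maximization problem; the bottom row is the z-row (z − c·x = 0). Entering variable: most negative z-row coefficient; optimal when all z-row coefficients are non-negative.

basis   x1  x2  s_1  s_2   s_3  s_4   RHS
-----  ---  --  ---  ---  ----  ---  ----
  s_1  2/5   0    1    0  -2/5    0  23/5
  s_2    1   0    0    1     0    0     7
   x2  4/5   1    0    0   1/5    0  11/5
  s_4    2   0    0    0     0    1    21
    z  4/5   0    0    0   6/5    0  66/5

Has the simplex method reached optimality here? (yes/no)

yes

Every z-row coefficient is ≥ 0, so the tableau is optimal.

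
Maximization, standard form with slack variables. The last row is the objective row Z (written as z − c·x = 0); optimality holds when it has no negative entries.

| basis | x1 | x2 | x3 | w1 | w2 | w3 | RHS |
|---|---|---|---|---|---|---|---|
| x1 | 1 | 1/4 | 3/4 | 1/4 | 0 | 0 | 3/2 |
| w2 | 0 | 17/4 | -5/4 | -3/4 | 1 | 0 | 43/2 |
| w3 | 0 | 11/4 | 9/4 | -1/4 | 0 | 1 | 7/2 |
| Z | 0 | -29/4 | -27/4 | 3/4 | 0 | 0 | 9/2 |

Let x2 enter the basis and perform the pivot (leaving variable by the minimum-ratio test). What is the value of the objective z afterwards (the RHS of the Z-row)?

151/11

Ratio test on column x2 — row 1: (3/2)/(1/4) = 6; row 2: (43/2)/(17/4) = 86/17; row 3: (7/2)/(11/4) = 14/11. Minimum is 14/11 at row 3 (w3 leaves); pivot element 11/4.
Pivot on row 3; the Z-row RHS becomes 9/2 − (-29/4)·(14/11) = 151/11.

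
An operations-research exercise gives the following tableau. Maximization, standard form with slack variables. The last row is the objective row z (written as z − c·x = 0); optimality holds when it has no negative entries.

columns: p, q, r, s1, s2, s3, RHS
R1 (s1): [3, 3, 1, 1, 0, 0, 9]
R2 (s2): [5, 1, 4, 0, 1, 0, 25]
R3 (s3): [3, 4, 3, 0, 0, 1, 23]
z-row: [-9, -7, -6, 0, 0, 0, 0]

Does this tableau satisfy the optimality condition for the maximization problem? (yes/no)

The z-row has a negative entry -9 in column p, so it is not optimal.

no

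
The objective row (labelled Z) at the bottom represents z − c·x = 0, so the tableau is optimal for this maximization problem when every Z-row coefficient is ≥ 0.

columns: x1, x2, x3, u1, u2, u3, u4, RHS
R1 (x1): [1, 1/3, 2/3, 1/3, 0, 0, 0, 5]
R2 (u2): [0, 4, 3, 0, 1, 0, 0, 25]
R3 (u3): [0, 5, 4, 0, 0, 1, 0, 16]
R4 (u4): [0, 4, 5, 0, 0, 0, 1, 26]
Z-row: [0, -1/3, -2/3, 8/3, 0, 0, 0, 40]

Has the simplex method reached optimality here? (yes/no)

no

The Z-row has a negative entry -2/3 in column x3, so it is not optimal.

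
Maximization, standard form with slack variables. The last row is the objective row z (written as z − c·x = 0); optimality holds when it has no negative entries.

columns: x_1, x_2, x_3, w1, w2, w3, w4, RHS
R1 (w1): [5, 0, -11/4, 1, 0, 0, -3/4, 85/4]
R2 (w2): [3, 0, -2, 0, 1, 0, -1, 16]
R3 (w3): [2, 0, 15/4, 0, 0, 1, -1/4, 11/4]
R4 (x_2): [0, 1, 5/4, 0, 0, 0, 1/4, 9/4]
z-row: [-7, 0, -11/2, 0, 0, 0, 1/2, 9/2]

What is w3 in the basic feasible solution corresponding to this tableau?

w3 is basic (row 3); its value is the RHS of that row, 11/4.

11/4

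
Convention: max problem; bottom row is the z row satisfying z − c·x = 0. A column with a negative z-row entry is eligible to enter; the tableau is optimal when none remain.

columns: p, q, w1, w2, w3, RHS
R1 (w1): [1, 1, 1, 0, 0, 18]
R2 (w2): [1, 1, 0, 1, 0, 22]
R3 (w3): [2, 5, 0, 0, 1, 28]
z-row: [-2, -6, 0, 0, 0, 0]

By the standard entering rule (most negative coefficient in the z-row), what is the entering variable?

q

Negative z-row entries: p: -2, q: -6.
The most negative is -6 in column q, so q enters.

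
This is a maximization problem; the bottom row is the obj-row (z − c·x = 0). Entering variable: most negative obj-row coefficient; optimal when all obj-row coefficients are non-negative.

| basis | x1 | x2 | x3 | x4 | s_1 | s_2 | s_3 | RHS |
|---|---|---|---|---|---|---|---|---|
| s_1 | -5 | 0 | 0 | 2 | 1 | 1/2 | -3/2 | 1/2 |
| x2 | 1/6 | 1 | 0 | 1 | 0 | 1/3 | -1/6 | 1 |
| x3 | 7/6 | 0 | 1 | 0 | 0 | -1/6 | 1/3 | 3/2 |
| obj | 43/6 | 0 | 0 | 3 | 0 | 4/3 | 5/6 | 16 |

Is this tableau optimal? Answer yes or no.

yes

Every obj-row coefficient is ≥ 0, so the tableau is optimal.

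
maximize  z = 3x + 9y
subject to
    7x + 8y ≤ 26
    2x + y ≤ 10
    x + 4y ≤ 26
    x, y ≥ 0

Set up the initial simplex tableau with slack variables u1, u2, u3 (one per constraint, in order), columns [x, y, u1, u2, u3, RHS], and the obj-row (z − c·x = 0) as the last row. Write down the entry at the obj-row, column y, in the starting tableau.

The obj-row carries the negated objective coefficients: the y entry is -9.

-9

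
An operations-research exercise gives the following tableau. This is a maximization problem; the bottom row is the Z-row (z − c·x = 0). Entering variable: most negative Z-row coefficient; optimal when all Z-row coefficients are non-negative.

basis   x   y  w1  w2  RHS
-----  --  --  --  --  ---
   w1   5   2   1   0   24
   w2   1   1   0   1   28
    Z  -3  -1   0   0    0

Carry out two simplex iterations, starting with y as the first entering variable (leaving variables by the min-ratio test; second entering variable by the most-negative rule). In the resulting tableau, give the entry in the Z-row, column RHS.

72/5

Ratio test on column y — row 1: 24/2 = 12; row 2: 28/1 = 28. Minimum is 12 at row 1 (w1 leaves); pivot element 2.
Divide row 1 by 2; eliminate column y from the other rows.
Second iteration: most negative Z-row entry is -1/2 in column x, so x enters.
Ratio test on column x — row 1: 12/(5/2) = 24/5; row 2: entry -3/2 ≤ 0. Minimum is 24/5 at row 1 (y leaves); pivot element 5/2.
Divide row 1 by 5/2; eliminate column x from the other rows.
After both pivots, the entry at the Z-row, column RHS is 72/5.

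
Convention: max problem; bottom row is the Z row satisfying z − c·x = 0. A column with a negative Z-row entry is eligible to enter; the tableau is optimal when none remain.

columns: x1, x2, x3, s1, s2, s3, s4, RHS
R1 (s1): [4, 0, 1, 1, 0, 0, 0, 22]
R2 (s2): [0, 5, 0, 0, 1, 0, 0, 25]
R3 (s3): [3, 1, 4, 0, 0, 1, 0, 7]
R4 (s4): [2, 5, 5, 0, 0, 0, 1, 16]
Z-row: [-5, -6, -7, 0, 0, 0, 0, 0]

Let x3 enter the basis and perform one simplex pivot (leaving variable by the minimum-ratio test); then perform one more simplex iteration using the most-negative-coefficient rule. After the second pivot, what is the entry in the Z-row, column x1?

Ratio test on column x3 — row 1: 22/1 = 22; row 2: entry 0 ≤ 0; row 3: 7/4 = 7/4; row 4: 16/5 = 16/5. Minimum is 7/4 at row 3 (s3 leaves); pivot element 4.
Divide row 3 by 4; eliminate column x3 from the other rows.
Second iteration: most negative Z-row entry is -17/4 in column x2, so x2 enters.
Ratio test on column x2 — row 1: entry -1/4 ≤ 0; row 2: 25/5 = 5; row 3: (7/4)/(1/4) = 7; row 4: (29/4)/(15/4) = 29/15. Minimum is 29/15 at row 4 (s4 leaves); pivot element 15/4.
Divide row 4 by 15/4; eliminate column x2 from the other rows.
After both pivots, the entry at the Z-row, column x1 is -26/15.

-26/15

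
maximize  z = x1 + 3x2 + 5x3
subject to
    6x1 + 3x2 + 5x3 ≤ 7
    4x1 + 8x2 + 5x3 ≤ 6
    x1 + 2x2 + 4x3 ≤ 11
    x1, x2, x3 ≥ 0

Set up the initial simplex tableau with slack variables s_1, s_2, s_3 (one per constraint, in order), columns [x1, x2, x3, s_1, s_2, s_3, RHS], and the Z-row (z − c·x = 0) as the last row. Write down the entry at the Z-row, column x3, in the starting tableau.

The Z-row carries the negated objective coefficients: the x3 entry is -5.

-5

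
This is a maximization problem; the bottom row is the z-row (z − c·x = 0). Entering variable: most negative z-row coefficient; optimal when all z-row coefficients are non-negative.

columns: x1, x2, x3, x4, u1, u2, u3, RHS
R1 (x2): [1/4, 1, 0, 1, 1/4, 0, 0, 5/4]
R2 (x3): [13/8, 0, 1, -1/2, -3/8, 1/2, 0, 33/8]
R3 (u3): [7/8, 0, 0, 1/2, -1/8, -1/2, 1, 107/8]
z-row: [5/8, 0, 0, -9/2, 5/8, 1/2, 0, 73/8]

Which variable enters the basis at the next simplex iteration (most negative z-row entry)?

x4

Negative z-row entries: x4: -9/2.
The most negative is -9/2 in column x4, so x4 enters.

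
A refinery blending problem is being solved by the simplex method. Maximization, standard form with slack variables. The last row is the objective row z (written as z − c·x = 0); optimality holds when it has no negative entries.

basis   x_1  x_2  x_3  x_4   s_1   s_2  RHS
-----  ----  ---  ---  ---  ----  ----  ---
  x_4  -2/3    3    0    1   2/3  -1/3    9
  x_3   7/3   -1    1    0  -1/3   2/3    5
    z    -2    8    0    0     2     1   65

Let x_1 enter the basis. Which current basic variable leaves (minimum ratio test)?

Column x_1 entries and ratios — x_4: -2/3 ≤ 0, skip; x_3: 5/(7/3) = 15/7.
Smallest ratio is 15/7 in the row of x_3, so x_3 leaves.

x_3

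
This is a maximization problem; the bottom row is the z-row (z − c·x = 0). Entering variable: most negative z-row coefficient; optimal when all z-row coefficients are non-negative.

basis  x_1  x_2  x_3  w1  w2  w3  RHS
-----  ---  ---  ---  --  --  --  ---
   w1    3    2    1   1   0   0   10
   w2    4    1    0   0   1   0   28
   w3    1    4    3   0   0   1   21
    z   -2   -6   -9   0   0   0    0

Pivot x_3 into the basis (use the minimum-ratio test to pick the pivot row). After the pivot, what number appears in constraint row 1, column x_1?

8/3

Ratio test on column x_3 — row 1: 10/1 = 10; row 2: entry 0 ≤ 0; row 3: 21/3 = 7. Minimum is 7 at row 3 (w3 leaves); pivot element 3.
Divide row 3 by 3; eliminate column x_3 from the other rows.
Row 1 update in column x_1: 3 − 1·(1/3) = 8/3.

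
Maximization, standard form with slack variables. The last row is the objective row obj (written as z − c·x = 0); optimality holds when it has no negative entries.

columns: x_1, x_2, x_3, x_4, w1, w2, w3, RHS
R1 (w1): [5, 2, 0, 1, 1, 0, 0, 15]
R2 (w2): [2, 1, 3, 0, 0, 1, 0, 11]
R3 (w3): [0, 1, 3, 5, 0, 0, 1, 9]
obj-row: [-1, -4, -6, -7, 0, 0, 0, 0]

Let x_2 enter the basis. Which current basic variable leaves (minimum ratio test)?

Column x_2 entries and ratios — w1: 15/2 = 15/2; w2: 11/1 = 11; w3: 9/1 = 9.
Smallest ratio is 15/2 in the row of w1, so w1 leaves.

w1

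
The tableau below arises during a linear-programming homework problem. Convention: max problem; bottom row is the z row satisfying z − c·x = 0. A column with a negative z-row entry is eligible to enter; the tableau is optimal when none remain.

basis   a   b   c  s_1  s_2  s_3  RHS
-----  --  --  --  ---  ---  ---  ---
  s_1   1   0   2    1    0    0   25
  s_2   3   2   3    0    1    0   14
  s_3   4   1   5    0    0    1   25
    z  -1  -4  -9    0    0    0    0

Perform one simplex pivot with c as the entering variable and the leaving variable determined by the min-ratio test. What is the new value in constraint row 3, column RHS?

5/3

Ratio test on column c — row 1: 25/2 = 25/2; row 2: 14/3 = 14/3; row 3: 25/5 = 5. Minimum is 14/3 at row 2 (s_2 leaves); pivot element 3.
Divide row 2 by 3; eliminate column c from the other rows.
Row 3 update in column RHS: 25 − 5·(14/3) = 5/3.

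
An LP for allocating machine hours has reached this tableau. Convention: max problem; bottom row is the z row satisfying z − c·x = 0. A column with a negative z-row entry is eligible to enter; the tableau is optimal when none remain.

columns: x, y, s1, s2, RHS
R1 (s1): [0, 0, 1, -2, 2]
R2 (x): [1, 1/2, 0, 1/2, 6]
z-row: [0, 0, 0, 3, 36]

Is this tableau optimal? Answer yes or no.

yes

Every z-row coefficient is ≥ 0, so the tableau is optimal.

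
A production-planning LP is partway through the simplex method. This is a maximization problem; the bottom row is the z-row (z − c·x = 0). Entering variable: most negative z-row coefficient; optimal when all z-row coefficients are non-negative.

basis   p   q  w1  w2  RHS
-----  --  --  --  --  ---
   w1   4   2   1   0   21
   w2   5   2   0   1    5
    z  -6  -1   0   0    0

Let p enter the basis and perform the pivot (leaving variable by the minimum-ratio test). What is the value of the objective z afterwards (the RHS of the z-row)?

6

Ratio test on column p — row 1: 21/4 = 21/4; row 2: 5/5 = 1. Minimum is 1 at row 2 (w2 leaves); pivot element 5.
Pivot on row 2; the z-row RHS becomes 0 − (-6)·1 = 6.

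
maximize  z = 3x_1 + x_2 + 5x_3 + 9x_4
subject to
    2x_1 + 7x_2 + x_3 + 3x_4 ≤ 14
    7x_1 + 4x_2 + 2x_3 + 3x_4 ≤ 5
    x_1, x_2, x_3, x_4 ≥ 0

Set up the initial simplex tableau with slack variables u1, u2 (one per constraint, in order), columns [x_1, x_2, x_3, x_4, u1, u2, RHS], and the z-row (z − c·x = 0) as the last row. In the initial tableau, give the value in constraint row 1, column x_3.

Constraint 1 has coefficient 1 on x_3.

1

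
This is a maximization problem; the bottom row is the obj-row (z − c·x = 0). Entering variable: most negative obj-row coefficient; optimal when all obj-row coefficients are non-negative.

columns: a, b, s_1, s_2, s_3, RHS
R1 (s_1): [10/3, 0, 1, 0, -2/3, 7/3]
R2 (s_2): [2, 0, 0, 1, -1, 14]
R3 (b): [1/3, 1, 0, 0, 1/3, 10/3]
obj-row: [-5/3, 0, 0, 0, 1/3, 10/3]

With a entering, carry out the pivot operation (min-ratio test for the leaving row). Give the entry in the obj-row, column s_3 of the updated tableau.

Ratio test on column a — row 1: (7/3)/(10/3) = 7/10; row 2: 14/2 = 7; row 3: (10/3)/(1/3) = 10. Minimum is 7/10 at row 1 (s_1 leaves); pivot element 10/3.
Divide row 1 by 10/3; eliminate column a from the other rows.
obj-row update in column s_3: 1/3 − (-5/3)·(-1/5) = 0.

0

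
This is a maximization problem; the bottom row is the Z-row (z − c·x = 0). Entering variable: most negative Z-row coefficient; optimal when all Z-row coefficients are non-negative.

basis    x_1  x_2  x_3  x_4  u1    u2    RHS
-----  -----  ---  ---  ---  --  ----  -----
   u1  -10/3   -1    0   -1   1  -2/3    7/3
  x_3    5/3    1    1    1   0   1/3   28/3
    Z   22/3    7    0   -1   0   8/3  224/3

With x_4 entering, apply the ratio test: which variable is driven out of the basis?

x_3

Column x_4 entries and ratios — u1: -1 ≤ 0, skip; x_3: (28/3)/1 = 28/3.
Smallest ratio is 28/3 in the row of x_3, so x_3 leaves.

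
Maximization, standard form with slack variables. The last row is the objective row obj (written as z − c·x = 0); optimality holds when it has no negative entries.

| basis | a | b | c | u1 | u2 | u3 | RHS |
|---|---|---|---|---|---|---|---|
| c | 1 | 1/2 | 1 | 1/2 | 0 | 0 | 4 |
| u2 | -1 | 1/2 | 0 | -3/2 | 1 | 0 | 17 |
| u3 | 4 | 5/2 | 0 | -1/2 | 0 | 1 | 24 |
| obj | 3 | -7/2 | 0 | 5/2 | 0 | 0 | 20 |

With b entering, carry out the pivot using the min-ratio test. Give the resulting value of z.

48

Ratio test on column b — row 1: 4/(1/2) = 8; row 2: 17/(1/2) = 34; row 3: 24/(5/2) = 48/5. Minimum is 8 at row 1 (c leaves); pivot element 1/2.
Pivot on row 1; the obj-row RHS becomes 20 − (-7/2)·8 = 48.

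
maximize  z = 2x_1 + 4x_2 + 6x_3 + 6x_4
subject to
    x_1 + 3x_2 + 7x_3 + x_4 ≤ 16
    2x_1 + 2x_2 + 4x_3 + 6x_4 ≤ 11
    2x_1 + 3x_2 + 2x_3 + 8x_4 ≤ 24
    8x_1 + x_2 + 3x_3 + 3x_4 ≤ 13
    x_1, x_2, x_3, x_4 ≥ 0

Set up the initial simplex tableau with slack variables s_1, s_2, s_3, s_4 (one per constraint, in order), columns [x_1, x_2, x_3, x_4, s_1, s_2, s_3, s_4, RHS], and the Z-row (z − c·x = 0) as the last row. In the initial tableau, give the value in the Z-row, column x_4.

The Z-row carries the negated objective coefficients: the x_4 entry is -6.

-6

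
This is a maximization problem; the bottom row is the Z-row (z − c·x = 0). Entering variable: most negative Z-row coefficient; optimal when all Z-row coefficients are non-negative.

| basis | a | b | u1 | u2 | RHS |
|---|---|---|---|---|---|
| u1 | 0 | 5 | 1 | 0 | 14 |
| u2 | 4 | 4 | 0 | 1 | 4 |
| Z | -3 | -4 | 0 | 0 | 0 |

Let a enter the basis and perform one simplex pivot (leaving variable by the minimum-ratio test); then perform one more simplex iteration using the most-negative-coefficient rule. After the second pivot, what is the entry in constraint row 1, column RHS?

Ratio test on column a — row 1: entry 0 ≤ 0; row 2: 4/4 = 1. Minimum is 1 at row 2 (u2 leaves); pivot element 4.
Divide row 2 by 4; eliminate column a from the other rows.
Second iteration: most negative Z-row entry is -1 in column b, so b enters.
Ratio test on column b — row 1: 14/5 = 14/5; row 2: 1/1 = 1. Minimum is 1 at row 2 (a leaves); pivot element 1.
Divide row 2 by 1; eliminate column b from the other rows.
After both pivots, the entry at constraint row 1, column RHS is 9.

9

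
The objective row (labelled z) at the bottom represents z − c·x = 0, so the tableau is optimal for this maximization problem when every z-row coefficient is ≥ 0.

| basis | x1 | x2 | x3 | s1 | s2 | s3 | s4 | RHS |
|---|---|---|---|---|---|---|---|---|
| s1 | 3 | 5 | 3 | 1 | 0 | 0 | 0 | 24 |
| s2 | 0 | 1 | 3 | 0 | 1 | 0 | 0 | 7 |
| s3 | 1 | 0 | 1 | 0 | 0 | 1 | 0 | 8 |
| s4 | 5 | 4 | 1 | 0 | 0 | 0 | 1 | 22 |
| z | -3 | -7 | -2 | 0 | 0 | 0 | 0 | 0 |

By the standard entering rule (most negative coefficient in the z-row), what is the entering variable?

Negative z-row entries: x1: -3, x2: -7, x3: -2.
The most negative is -7 in column x2, so x2 enters.

x2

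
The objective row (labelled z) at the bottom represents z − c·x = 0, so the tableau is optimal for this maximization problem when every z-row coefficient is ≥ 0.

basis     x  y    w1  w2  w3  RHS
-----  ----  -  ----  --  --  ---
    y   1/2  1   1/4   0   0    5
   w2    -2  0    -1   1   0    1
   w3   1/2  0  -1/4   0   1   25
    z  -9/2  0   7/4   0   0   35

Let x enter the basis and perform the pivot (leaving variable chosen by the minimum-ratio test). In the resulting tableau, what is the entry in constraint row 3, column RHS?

Ratio test on column x — row 1: 5/(1/2) = 10; row 2: entry -2 ≤ 0; row 3: 25/(1/2) = 50. Minimum is 10 at row 1 (y leaves); pivot element 1/2.
Divide row 1 by 1/2; eliminate column x from the other rows.
Row 3 update in column RHS: 25 − (1/2)·10 = 20.

20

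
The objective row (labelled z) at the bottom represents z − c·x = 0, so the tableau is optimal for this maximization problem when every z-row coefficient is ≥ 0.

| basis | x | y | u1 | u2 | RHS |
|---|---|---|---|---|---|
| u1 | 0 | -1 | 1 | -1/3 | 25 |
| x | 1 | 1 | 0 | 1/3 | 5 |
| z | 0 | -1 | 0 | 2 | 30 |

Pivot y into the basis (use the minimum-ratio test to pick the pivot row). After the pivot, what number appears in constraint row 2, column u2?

1/3

Ratio test on column y — row 1: entry -1 ≤ 0; row 2: 5/1 = 5. Minimum is 5 at row 2 (x leaves); pivot element 1.
Divide row 2 by 1; eliminate column y from the other rows.
In the new row 2, the u2 entry is the old entry divided by the pivot: (1/3)/1 = 1/3.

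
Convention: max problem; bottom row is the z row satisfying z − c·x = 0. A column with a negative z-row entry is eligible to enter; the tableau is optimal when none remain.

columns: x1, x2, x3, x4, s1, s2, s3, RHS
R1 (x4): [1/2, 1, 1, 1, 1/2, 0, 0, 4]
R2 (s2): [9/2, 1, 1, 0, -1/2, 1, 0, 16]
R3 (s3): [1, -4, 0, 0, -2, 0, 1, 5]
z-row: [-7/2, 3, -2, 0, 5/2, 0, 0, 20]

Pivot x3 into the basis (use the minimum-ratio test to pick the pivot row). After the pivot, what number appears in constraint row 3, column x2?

-4

Ratio test on column x3 — row 1: 4/1 = 4; row 2: 16/1 = 16; row 3: entry 0 ≤ 0. Minimum is 4 at row 1 (x4 leaves); pivot element 1.
Divide row 1 by 1; eliminate column x3 from the other rows.
Row 3 update in column x2: -4 − 0·1 = -4.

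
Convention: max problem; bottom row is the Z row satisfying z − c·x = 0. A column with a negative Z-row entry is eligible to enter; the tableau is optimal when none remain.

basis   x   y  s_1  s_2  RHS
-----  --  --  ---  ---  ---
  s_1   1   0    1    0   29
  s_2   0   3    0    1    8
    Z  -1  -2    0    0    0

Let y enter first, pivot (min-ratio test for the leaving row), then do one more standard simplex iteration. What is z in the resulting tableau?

103/3

Ratio test on column y — row 1: entry 0 ≤ 0; row 2: 8/3 = 8/3. Minimum is 8/3 at row 2 (s_2 leaves); pivot element 3.
Pivot on row 2; the Z-row RHS becomes 0 − (-2)·(8/3) = 16/3.
Next entering variable (most negative Z-row entry -1): x.
Ratio test on column x — row 1: 29/1 = 29; row 2: entry 0 ≤ 0. Minimum is 29 at row 1 (s_1 leaves); pivot element 1.
After the second pivot the Z-row RHS is 16/3 − (-1)·29 = 103/3.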